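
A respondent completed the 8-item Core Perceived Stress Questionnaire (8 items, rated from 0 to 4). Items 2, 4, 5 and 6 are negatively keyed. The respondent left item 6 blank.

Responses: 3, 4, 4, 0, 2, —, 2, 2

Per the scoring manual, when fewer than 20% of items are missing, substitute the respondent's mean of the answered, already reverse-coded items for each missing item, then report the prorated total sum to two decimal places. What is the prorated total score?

Reverse-coded (reversed = (0+4) − raw = 4 − raw):
  item 2: 4 − 4 = 0
  item 4: 4 − 0 = 4
  item 5: 4 − 2 = 2
Completed scored items (7 of 8): 3, 0, 4, 4, 2, 2, 2; sum = 17.
Person mean = 17 / 7 ≈ 2.4286
Prorated total = (17 / 7) × 8 = 19.43 (to 2 dp)

19.43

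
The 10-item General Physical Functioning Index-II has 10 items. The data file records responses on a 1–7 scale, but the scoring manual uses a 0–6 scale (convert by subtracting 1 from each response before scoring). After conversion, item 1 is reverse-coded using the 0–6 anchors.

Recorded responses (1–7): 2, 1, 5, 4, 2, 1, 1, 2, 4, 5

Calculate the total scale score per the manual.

Convert to 0–6: 1, 0, 4, 3, 1, 0, 0, 1, 3, 4
Reverse-coded (reverse-coded value = 6 − response):
  item 1: 6 − 1 = 5
Scored: 5, 0, 4, 3, 1, 0, 0, 1, 3, 4
Total = 21

21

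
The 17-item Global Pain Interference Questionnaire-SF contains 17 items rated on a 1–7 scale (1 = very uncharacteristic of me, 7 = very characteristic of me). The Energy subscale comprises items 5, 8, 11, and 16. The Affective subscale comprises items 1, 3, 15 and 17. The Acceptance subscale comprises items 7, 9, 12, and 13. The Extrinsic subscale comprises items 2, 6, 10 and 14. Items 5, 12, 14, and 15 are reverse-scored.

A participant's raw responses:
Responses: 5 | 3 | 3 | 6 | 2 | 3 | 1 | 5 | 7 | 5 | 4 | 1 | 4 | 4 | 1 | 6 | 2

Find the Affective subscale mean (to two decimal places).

4.25

Affective items: 1, 3, 15, 17.
Of these, item 15 is reverse-scored; reverse-coded value = 8 − response.
  item 1: 5
  item 3: 3
  item 15: 8 − 1 = 7
  item 17: 2
Sum = 5 + 3 + 7 + 2 = 17
Mean = 17 / 4 = 4.25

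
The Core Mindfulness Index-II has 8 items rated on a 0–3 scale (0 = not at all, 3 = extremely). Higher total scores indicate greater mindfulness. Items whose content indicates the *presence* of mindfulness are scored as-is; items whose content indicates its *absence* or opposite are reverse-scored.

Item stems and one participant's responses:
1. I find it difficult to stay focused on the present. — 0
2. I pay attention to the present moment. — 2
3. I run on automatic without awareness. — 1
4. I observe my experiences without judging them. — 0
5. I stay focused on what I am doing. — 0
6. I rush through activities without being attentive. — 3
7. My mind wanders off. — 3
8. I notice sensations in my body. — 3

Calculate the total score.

Items 1, 3, 6, 7 describe the absence/opposite of mindfulness → reverse-score.
on a 0–3 scale, reversed = 3 − raw.
  item 1: 3 − 0 = 3
  item 2: 2
  item 3: 3 − 1 = 2
  item 4: 0
  item 5: 0
  item 6: 3 − 3 = 0
  item 7: 3 − 3 = 0
  item 8: 3
Total = 3 + 2 + 2 + 0 + 0 + 0 + 0 + 3 = 10

10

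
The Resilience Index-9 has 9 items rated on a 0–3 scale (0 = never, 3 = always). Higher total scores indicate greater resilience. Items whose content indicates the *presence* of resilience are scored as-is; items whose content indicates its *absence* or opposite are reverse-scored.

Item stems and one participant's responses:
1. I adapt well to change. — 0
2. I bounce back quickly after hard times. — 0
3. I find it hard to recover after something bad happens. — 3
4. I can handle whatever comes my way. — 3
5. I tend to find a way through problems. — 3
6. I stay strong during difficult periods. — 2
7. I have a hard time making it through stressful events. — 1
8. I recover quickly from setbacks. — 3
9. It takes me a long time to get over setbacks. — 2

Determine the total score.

14

Items 3, 7, 9 describe the absence/opposite of resilience → reverse-score.
reversed = (0+3) − raw = 3 − raw.
  item 1: 0
  item 2: 0
  item 3: 3 − 3 = 0
  item 4: 3
  item 5: 3
  item 6: 2
  item 7: 3 − 1 = 2
  item 8: 3
  item 9: 3 − 2 = 1
Total = 0 + 0 + 0 + 3 + 3 + 2 + 2 + 3 + 1 = 14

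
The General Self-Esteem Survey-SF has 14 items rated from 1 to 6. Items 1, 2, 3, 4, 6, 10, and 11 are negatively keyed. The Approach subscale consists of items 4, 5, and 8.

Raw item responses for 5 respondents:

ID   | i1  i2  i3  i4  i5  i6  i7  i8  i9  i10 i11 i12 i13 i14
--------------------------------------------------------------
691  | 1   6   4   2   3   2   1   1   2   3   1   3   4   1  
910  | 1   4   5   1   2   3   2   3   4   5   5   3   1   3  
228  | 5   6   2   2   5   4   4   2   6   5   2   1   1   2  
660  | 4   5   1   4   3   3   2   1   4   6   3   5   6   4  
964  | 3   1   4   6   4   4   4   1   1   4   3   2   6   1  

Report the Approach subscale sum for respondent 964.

Respondent 964 raw: 3, 1, 4, 6, 4, 4, 4, 1, 1, 4, 3, 2, 6, 1.
Approach items: 4, 5, 8.
Reverse-coded (reversed = (1+6) − raw = 7 − raw):
  item 4: 7 − 6 = 1
  item 5: 4
  item 8: 1
Sum = 1 + 4 + 1 = 6

6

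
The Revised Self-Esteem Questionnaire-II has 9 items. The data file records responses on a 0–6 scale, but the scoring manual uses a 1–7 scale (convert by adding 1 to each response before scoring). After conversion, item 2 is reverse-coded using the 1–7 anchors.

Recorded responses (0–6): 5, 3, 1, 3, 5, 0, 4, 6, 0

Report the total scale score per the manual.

Convert to 1–7: 6, 4, 2, 4, 6, 1, 5, 7, 1
Reverse-coded (reversed = (1+7) − raw = 8 − raw):
  item 2: 8 − 4 = 4
Scored: 6, 4, 2, 4, 6, 1, 5, 7, 1
Total = 36

36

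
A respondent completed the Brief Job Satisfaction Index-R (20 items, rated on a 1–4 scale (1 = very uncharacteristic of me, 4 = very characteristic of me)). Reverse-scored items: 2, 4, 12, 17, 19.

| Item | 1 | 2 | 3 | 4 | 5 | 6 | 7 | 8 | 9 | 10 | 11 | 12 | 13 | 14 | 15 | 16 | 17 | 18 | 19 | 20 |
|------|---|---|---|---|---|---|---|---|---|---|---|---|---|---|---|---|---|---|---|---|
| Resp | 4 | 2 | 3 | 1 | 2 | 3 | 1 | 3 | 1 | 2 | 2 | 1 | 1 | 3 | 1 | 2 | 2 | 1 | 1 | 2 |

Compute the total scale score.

Reverse-coded items (reverse-coded value = 5 − response):
  item 2: 5 − 2 = 3
  item 4: 5 − 1 = 4
  item 12: 5 − 1 = 4
  item 17: 5 − 2 = 3
  item 19: 5 − 1 = 4
Scored responses: 4, 3, 3, 4, 2, 3, 1, 3, 1, 2, 2, 4, 1, 3, 1, 2, 3, 1, 4, 2
Total = 4 + 3 + 3 + 4 + 2 + 3 + 1 + 3 + 1 + 2 + 2 + 4 + 1 + 3 + 1 + 2 + 3 + 1 + 4 + 2 = 49

49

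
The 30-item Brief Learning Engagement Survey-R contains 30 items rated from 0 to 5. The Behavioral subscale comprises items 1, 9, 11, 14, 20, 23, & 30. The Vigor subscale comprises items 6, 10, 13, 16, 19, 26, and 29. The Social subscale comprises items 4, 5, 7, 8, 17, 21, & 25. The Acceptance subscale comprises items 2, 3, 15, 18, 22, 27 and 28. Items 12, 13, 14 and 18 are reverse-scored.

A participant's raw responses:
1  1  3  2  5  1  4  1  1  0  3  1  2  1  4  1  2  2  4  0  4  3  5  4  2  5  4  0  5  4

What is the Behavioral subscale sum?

Behavioral items: 1, 9, 11, 14, 20, 23, 30.
Of these, item 14 is reverse-scored; on a 0–5 scale, reversed = 5 − raw.
  item 1: 1
  item 9: 1
  item 11: 3
  item 14: 5 − 1 = 4
  item 20: 0
  item 23: 5
  item 30: 4
Sum = 1 + 1 + 3 + 4 + 0 + 5 + 4 = 18

18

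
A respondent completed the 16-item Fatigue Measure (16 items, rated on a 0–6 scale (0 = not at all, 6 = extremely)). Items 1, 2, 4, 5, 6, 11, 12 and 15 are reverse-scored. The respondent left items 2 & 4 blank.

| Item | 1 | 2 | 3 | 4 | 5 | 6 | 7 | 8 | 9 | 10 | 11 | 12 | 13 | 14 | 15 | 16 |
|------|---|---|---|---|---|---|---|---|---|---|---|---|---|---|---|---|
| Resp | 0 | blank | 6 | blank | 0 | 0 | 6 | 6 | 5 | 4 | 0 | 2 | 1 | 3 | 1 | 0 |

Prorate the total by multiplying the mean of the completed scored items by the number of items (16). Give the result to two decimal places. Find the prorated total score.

Reverse-coded (reverse-coded value = 6 − response):
  item 1: 6 − 0 = 6
  item 5: 6 − 0 = 6
  item 6: 6 − 0 = 6
  item 11: 6 − 0 = 6
  item 12: 6 − 2 = 4
  item 15: 6 − 1 = 5
Completed scored items (14 of 16): 6, 6, 6, 6, 6, 6, 5, 4, 6, 4, 1, 3, 5, 0; sum = 64.
Person mean = 64 / 14 ≈ 4.5714
Prorated total = (64 / 14) × 16 = 73.14 (to 2 dp)

73.14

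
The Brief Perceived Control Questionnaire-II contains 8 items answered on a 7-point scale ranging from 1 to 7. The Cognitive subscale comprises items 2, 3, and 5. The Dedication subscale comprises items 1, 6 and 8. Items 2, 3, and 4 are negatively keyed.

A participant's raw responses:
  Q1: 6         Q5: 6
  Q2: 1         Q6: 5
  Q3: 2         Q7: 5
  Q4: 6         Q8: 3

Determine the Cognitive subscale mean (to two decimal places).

Cognitive items: 2, 3, 5.
Of these, items 2 & 3 are negatively keyed; on a 1–7 scale, reversed = 8 − raw.
  item 2: 8 − 1 = 7
  item 3: 8 − 2 = 6
  item 5: 6
Sum = 7 + 6 + 6 = 19
Mean = 19 / 3 = 6.33

6.33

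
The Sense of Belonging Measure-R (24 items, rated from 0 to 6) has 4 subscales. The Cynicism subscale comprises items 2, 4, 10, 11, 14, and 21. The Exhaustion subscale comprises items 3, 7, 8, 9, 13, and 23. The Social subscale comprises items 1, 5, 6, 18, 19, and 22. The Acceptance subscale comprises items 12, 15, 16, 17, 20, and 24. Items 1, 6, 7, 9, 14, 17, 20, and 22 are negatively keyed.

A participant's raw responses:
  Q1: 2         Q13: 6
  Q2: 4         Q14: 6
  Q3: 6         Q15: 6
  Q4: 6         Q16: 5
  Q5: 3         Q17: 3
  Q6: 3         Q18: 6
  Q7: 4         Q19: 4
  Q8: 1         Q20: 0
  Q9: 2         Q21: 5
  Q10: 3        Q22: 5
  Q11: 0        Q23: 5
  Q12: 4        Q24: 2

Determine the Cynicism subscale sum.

Cynicism items: 2, 4, 10, 11, 14, 21.
Of these, item 14 is negatively keyed; reverse-coded value = 6 − response.
  item 2: 4
  item 4: 6
  item 10: 3
  item 11: 0
  item 14: 6 − 6 = 0
  item 21: 5
Sum = 4 + 6 + 3 + 0 + 0 + 5 = 18

18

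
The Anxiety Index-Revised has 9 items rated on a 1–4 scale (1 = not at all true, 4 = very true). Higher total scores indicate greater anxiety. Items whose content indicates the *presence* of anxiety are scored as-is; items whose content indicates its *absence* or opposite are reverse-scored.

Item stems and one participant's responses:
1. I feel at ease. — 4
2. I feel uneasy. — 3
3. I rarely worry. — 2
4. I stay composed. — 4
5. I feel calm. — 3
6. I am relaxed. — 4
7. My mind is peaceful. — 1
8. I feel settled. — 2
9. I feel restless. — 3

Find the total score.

Items 1, 3, 4, 5, 6, 7, 8 describe the absence/opposite of anxiety → reverse-score.
reversed = (1+4) − raw = 5 − raw.
  item 1: 5 − 4 = 1
  item 2: 3
  item 3: 5 − 2 = 3
  item 4: 5 − 4 = 1
  item 5: 5 − 3 = 2
  item 6: 5 − 4 = 1
  item 7: 5 − 1 = 4
  item 8: 5 − 2 = 3
  item 9: 3
Total = 1 + 3 + 3 + 1 + 2 + 1 + 4 + 3 + 3 = 21

21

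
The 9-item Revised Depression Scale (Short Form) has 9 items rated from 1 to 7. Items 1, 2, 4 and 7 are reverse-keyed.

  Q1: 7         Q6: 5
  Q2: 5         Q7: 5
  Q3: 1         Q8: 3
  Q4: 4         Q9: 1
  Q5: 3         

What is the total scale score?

24

Apply reverse scoring (reverse-coded value = 8 − response):
  item 1: 8 − 7 = 1
  item 2: 8 − 5 = 3
  item 4: 8 − 4 = 4
  item 7: 8 − 5 = 3
Scored responses: 1, 3, 1, 4, 3, 5, 3, 3, 1
Total = 1 + 3 + 1 + 4 + 3 + 5 + 3 + 3 + 1 = 24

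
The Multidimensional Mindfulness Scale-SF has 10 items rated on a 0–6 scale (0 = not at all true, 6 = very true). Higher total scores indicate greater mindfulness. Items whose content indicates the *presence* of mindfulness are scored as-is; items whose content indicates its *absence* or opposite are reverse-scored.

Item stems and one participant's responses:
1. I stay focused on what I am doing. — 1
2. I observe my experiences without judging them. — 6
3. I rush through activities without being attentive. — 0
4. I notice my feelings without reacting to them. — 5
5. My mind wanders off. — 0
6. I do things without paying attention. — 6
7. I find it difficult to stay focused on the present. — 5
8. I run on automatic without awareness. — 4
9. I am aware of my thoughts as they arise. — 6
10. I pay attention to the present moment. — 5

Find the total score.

38

Items 3, 5, 6, 7, 8 describe the absence/opposite of mindfulness → reverse-score.
reversed = (0+6) − raw = 6 − raw.
  item 1: 1
  item 2: 6
  item 3: 6 − 0 = 6
  item 4: 5
  item 5: 6 − 0 = 6
  item 6: 6 − 6 = 0
  item 7: 6 − 5 = 1
  item 8: 6 − 4 = 2
  item 9: 6
  item 10: 5
Total = 1 + 6 + 6 + 5 + 6 + 0 + 1 + 2 + 6 + 5 = 38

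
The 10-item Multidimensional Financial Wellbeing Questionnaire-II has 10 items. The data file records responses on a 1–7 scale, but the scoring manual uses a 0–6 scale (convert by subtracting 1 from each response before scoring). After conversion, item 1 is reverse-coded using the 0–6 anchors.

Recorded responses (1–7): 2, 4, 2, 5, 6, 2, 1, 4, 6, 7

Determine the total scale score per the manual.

33

Convert to 0–6: 1, 3, 1, 4, 5, 1, 0, 3, 5, 6
Reverse-coded (reversed = (0+6) − raw = 6 − raw):
  item 1: 6 − 1 = 5
Scored: 5, 3, 1, 4, 5, 1, 0, 3, 5, 6
Total = 33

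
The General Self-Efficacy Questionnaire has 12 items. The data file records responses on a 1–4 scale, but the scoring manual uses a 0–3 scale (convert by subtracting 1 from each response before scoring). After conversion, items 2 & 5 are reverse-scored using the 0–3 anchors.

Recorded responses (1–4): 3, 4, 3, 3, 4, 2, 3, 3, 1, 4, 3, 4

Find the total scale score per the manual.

19

Convert to 0–3: 2, 3, 2, 2, 3, 1, 2, 2, 0, 3, 2, 3
Reverse-coded (reverse-coded value = 3 − response):
  item 2: 3 − 3 = 0
  item 5: 3 − 3 = 0
Scored: 2, 0, 2, 2, 0, 1, 2, 2, 0, 3, 2, 3
Total = 19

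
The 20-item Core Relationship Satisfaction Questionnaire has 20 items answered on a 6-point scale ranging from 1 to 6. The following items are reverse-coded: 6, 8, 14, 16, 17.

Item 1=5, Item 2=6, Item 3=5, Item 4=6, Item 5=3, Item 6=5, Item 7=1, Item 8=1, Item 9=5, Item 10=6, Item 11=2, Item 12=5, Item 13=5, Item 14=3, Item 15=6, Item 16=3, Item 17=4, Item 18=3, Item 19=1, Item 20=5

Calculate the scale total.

Reversing items 6, 8, 14, 16 and 17 with 7 − raw:
Total = 5 + 6 + 5 + 6 + 3 + (7−5) + 1 + (7−1) + 5 + 6 + 2 + 5 + 5 + (7−3) + 6 + (7−3) + (7−4) + 3 + 1 + 5
      = 5 + 6 + 5 + 6 + 3 + 2 + 1 + 6 + 5 + 6 + 2 + 5 + 5 + 4 + 6 + 4 + 3 + 3 + 1 + 5 = 83

83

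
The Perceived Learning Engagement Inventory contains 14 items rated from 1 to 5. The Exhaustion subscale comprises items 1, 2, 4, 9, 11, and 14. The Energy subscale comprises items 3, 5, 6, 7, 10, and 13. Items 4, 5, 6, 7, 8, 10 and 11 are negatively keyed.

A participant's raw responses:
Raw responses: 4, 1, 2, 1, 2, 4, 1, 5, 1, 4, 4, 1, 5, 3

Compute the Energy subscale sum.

Energy items: 3, 5, 6, 7, 10, 13.
Of these, items 5, 6, 7 and 10 are negatively keyed; reversed = (1+5) − raw = 6 − raw.
  item 3: 2
  item 5: 6 − 2 = 4
  item 6: 6 − 4 = 2
  item 7: 6 − 1 = 5
  item 10: 6 − 4 = 2
  item 13: 5
Sum = 2 + 4 + 2 + 5 + 2 + 5 = 20

20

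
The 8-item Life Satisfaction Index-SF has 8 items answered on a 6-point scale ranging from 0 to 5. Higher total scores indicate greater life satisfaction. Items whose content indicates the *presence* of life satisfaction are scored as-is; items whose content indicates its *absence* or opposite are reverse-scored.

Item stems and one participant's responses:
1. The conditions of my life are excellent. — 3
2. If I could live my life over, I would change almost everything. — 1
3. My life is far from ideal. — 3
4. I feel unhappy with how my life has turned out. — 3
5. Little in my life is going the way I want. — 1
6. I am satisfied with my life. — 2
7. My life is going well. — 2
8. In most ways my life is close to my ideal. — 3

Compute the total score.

22

Items 2, 3, 4, 5 describe the absence/opposite of life satisfaction → reverse-score.
on a 0–5 scale, reversed = 5 − raw.
  item 1: 3
  item 2: 5 − 1 = 4
  item 3: 5 − 3 = 2
  item 4: 5 − 3 = 2
  item 5: 5 − 1 = 4
  item 6: 2
  item 7: 2
  item 8: 3
Total = 3 + 4 + 2 + 2 + 4 + 2 + 2 + 3 = 22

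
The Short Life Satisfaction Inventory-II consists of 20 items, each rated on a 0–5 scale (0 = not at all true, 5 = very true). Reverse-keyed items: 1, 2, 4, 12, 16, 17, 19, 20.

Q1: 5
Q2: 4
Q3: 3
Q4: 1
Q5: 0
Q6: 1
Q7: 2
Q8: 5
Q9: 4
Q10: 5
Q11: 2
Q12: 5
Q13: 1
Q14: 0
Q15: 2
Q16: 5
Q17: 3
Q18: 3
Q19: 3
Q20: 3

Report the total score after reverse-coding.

39

Reverse-coded items (reversed = (0+5) − raw = 5 − raw):
  item 1: 5 − 5 = 0
  item 2: 5 − 4 = 1
  item 4: 5 − 1 = 4
  item 12: 5 − 5 = 0
  item 16: 5 − 5 = 0
  item 17: 5 − 3 = 2
  item 19: 5 − 3 = 2
  item 20: 5 − 3 = 2
Scored items: 0, 1, 3, 4, 0, 1, 2, 5, 4, 5, 2, 0, 1, 0, 2, 0, 2, 3, 2, 2
Total = 0 + 1 + 3 + 4 + 0 + 1 + 2 + 5 + 4 + 5 + 2 + 0 + 1 + 0 + 2 + 0 + 2 + 3 + 2 + 2 = 39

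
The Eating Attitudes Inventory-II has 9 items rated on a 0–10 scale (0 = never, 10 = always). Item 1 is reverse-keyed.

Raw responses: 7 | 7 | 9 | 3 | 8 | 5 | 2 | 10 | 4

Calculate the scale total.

51

Reverse-coded items (reverse-coded value = 10 − response):
  item 1: 10 − 7 = 3
Scored items: 3, 7, 9, 3, 8, 5, 2, 10, 4
Total = 3 + 7 + 9 + 3 + 8 + 5 + 2 + 10 + 4 = 51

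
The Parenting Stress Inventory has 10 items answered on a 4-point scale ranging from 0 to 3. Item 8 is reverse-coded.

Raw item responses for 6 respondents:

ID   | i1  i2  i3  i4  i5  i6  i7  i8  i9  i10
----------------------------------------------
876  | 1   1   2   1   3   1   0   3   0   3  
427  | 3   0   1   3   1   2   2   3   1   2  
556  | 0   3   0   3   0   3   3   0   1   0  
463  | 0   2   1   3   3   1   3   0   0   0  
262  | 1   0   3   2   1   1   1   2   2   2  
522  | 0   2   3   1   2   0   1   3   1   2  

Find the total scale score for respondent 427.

15

Respondent 427 raw: 3, 0, 1, 3, 1, 2, 2, 3, 1, 2.
Reverse-coded (reversed = (0+3) − raw = 3 − raw):
  item 1: 3
  item 2: 0
  item 3: 1
  item 4: 3
  item 5: 1
  item 6: 2
  item 7: 2
  item 8: 3 − 3 = 0
  item 9: 1
  item 10: 2
Sum = 3 + 0 + 1 + 3 + 1 + 2 + 2 + 0 + 1 + 2 = 15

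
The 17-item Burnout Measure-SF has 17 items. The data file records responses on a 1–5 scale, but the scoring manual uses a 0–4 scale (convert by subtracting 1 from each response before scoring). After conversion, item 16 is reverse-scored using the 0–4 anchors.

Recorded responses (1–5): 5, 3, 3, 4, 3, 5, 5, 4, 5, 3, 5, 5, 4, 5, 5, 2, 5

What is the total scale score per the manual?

56

Convert to 0–4: 4, 2, 2, 3, 2, 4, 4, 3, 4, 2, 4, 4, 3, 4, 4, 1, 4
Reverse-coded (on a 0–4 scale, reversed = 4 − raw):
  item 16: 4 − 1 = 3
Scored: 4, 2, 2, 3, 2, 4, 4, 3, 4, 2, 4, 4, 3, 4, 4, 3, 4
Total = 56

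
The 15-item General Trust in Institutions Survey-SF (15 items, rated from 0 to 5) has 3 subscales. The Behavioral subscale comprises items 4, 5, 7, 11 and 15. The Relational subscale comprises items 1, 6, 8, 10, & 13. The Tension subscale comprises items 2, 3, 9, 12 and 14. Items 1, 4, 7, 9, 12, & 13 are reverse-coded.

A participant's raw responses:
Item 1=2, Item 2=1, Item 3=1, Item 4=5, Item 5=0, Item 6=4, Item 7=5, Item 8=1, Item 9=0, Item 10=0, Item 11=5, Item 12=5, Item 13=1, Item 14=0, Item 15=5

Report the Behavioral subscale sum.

10

Behavioral items: 4, 5, 7, 11, 15.
Of these, items 4 and 7 are reverse-coded; reverse-coded value = 5 − response.
  item 4: 5 − 5 = 0
  item 5: 0
  item 7: 5 − 5 = 0
  item 11: 5
  item 15: 5
Sum = 0 + 0 + 0 + 5 + 5 = 10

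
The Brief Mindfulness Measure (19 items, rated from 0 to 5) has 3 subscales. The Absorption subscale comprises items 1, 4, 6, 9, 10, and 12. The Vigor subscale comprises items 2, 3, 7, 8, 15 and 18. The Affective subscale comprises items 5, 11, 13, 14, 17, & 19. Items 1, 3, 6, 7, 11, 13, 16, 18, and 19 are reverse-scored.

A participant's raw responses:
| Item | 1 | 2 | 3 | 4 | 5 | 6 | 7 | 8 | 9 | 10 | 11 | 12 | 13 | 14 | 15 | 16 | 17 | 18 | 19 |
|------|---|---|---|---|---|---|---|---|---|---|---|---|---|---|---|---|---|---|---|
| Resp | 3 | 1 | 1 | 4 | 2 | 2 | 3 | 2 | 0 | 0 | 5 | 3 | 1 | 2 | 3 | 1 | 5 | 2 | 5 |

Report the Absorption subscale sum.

Absorption items: 1, 4, 6, 9, 10, 12.
Of these, items 1 and 6 are reverse-scored; reversed = (0+5) − raw = 5 − raw.
  item 1: 5 − 3 = 2
  item 4: 4
  item 6: 5 − 2 = 3
  item 9: 0
  item 10: 0
  item 12: 3
Sum = 2 + 4 + 3 + 0 + 0 + 3 = 12

12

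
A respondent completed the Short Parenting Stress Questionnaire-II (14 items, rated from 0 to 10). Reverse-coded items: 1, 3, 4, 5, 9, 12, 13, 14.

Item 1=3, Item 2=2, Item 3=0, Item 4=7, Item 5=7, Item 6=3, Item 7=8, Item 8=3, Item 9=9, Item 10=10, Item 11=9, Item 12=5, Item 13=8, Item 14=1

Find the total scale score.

Reverse-coded items use 10 − raw:
  item 1: 10 − 3 = 7
  item 3: 10 − 0 = 10
  item 4: 10 − 7 = 3
  item 5: 10 − 7 = 3
  item 9: 10 − 9 = 1
  item 12: 10 − 5 = 5
  item 13: 10 − 8 = 2
  item 14: 10 − 1 = 9
Scored items: 7, 2, 10, 3, 3, 3, 8, 3, 1, 10, 9, 5, 2, 9
Total = 7 + 2 + 10 + 3 + 3 + 3 + 8 + 3 + 1 + 10 + 9 + 5 + 2 + 9 = 75

75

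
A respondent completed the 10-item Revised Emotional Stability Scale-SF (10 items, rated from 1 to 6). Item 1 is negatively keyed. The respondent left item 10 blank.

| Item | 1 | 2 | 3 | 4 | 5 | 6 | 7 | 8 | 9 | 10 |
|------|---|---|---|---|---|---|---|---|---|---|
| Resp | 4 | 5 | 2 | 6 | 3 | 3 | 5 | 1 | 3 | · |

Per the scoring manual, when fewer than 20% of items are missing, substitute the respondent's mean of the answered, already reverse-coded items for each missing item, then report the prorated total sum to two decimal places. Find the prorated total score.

34.44

Reverse-coded (reverse-coded value = 7 − response):
  item 1: 7 − 4 = 3
Completed scored items (9 of 10): 3, 5, 2, 6, 3, 3, 5, 1, 3; sum = 31.
Person mean = 31 / 9 ≈ 3.4444
Prorated total = (31 / 9) × 10 = 34.44 (to 2 dp)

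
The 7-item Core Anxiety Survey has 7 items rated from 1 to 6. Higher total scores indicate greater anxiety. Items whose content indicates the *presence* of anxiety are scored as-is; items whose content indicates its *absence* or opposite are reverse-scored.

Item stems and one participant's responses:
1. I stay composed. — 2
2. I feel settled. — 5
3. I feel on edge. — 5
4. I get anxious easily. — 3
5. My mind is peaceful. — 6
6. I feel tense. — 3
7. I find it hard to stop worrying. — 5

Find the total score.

Items 1, 2, 5 describe the absence/opposite of anxiety → reverse-score.
on a 1–6 scale, reversed = 7 − raw.
  item 1: 7 − 2 = 5
  item 2: 7 − 5 = 2
  item 3: 5
  item 4: 3
  item 5: 7 − 6 = 1
  item 6: 3
  item 7: 5
Total = 5 + 2 + 5 + 3 + 1 + 3 + 5 = 24

24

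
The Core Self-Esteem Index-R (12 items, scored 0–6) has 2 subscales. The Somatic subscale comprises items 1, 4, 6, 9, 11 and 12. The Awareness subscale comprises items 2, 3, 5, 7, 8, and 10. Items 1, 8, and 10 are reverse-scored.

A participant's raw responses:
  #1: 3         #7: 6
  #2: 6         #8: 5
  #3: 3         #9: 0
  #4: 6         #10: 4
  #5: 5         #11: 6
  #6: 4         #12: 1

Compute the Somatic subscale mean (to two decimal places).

3.33

Somatic items: 1, 4, 6, 9, 11, 12.
Of these, item 1 is reverse-scored; reverse-coded value = 6 − response.
  item 1: 6 − 3 = 3
  item 4: 6
  item 6: 4
  item 9: 0
  item 11: 6
  item 12: 1
Sum = 3 + 6 + 4 + 0 + 6 + 1 = 20
Mean = 20 / 6 = 3.33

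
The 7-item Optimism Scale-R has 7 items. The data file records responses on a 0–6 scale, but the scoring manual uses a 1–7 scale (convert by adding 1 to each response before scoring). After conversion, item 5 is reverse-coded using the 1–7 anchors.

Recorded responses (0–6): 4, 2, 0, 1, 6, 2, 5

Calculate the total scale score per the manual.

Convert to 1–7: 5, 3, 1, 2, 7, 3, 6
Reverse-coded (reverse-coded value = 8 − response):
  item 5: 8 − 7 = 1
Scored: 5, 3, 1, 2, 1, 3, 6
Total = 21

21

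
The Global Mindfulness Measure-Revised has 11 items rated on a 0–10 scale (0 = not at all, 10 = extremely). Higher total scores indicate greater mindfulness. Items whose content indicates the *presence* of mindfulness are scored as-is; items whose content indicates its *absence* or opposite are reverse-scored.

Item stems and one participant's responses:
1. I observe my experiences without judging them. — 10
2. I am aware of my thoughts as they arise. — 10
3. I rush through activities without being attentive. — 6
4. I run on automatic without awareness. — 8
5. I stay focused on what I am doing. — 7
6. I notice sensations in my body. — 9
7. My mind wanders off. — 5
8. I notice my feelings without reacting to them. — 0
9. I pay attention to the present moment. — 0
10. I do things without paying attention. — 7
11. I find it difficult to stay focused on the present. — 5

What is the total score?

Items 3, 4, 7, 10, 11 describe the absence/opposite of mindfulness → reverse-score.
reverse-coded value = 10 − response.
  item 1: 10
  item 2: 10
  item 3: 10 − 6 = 4
  item 4: 10 − 8 = 2
  item 5: 7
  item 6: 9
  item 7: 10 − 5 = 5
  item 8: 0
  item 9: 0
  item 10: 10 − 7 = 3
  item 11: 10 − 5 = 5
Total = 10 + 10 + 4 + 2 + 7 + 9 + 5 + 0 + 0 + 3 + 5 = 55

55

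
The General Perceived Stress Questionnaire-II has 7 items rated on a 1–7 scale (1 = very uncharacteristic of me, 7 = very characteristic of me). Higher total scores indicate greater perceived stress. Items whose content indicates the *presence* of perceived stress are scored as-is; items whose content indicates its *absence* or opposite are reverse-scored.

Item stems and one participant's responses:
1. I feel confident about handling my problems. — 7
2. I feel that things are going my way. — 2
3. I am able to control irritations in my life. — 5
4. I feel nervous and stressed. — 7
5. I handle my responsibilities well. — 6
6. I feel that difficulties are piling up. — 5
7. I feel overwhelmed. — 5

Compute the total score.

Items 1, 2, 3, 5 describe the absence/opposite of perceived stress → reverse-score.
reverse-coded value = 8 − response.
  item 1: 8 − 7 = 1
  item 2: 8 − 2 = 6
  item 3: 8 − 5 = 3
  item 4: 7
  item 5: 8 − 6 = 2
  item 6: 5
  item 7: 5
Total = 1 + 6 + 3 + 7 + 2 + 5 + 5 = 29

29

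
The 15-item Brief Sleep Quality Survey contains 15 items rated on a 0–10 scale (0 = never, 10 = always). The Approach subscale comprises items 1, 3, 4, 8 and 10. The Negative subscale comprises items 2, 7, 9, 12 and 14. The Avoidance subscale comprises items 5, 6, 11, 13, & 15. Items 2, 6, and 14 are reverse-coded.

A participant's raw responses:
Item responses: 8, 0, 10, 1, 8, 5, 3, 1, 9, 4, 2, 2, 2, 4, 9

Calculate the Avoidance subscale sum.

26

Avoidance items: 5, 6, 11, 13, 15.
Of these, item 6 is reverse-coded; reversed = (0+10) − raw = 10 − raw.
  item 5: 8
  item 6: 10 − 5 = 5
  item 11: 2
  item 13: 2
  item 15: 9
Sum = 8 + 5 + 2 + 2 + 9 = 26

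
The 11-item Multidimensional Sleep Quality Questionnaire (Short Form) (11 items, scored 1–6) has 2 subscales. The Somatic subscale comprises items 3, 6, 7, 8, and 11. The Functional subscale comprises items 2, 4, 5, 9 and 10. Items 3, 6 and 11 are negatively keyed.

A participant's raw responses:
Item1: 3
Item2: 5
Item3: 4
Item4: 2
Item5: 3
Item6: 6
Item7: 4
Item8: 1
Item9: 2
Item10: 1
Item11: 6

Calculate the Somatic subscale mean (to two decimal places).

2.00

Somatic items: 3, 6, 7, 8, 11.
Of these, items 3, 6 and 11 are negatively keyed; on a 1–6 scale, reversed = 7 − raw.
  item 3: 7 − 4 = 3
  item 6: 7 − 6 = 1
  item 7: 4
  item 8: 1
  item 11: 7 − 6 = 1
Sum = 3 + 1 + 4 + 1 + 1 = 10
Mean = 10 / 5 = 2.00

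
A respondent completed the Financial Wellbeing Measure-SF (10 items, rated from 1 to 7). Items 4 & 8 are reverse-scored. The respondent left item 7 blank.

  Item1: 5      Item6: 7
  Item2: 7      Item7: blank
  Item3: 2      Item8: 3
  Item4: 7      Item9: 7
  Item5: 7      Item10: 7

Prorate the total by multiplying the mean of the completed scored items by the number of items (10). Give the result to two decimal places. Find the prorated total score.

Reverse-coded (reverse-coded value = 8 − response):
  item 4: 8 − 7 = 1
  item 8: 8 − 3 = 5
Completed scored items (9 of 10): 5, 7, 2, 1, 7, 7, 5, 7, 7; sum = 48.
Person mean = 48 / 9 ≈ 5.3333
Prorated total = (48 / 9) × 10 = 53.33 (to 2 dp)

53.33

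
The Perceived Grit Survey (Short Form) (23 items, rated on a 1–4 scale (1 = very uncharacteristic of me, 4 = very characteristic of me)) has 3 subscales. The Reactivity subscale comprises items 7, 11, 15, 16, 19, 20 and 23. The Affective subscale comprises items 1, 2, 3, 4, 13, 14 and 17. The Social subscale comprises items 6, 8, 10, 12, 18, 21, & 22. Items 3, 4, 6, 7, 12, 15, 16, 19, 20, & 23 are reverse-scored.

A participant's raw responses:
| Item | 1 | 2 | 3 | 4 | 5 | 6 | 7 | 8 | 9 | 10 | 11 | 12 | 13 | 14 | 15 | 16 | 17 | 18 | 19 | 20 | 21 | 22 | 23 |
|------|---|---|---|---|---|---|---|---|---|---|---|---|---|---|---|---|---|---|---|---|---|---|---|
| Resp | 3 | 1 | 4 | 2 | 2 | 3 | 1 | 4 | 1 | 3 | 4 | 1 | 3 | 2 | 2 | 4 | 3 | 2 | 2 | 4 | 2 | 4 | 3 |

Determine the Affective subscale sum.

16

Affective items: 1, 2, 3, 4, 13, 14, 17.
Of these, items 3 and 4 are reverse-scored; reversed = (1+4) − raw = 5 − raw.
  item 1: 3
  item 2: 1
  item 3: 5 − 4 = 1
  item 4: 5 − 2 = 3
  item 13: 3
  item 14: 2
  item 17: 3
Sum = 3 + 1 + 1 + 3 + 3 + 2 + 3 = 16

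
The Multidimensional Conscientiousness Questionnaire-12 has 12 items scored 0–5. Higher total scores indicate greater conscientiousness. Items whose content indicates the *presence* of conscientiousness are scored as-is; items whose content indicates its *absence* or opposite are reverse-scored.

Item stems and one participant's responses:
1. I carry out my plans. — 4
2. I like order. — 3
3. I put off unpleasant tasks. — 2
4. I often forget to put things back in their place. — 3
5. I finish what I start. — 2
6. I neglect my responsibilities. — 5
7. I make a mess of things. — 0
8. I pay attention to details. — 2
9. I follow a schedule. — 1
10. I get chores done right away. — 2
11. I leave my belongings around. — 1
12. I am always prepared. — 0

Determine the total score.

Items 3, 4, 6, 7, 11 describe the absence/opposite of conscientiousness → reverse-score.
on a 0–5 scale, reversed = 5 − raw.
  item 1: 4
  item 2: 3
  item 3: 5 − 2 = 3
  item 4: 5 − 3 = 2
  item 5: 2
  item 6: 5 − 5 = 0
  item 7: 5 − 0 = 5
  item 8: 2
  item 9: 1
  item 10: 2
  item 11: 5 − 1 = 4
  item 12: 0
Total = 4 + 3 + 3 + 2 + 2 + 0 + 5 + 2 + 1 + 2 + 4 + 0 = 28

28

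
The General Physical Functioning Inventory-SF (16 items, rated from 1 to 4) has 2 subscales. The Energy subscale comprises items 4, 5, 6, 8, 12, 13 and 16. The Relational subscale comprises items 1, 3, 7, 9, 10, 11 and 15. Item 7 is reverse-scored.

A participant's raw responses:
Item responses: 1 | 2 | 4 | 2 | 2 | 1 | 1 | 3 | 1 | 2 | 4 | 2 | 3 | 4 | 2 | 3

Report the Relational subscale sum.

18

Relational items: 1, 3, 7, 9, 10, 11, 15.
Of these, item 7 is reverse-scored; reversed = (1+4) − raw = 5 − raw.
  item 1: 1
  item 3: 4
  item 7: 5 − 1 = 4
  item 9: 1
  item 10: 2
  item 11: 4
  item 15: 2
Sum = 1 + 4 + 4 + 1 + 2 + 4 + 2 = 18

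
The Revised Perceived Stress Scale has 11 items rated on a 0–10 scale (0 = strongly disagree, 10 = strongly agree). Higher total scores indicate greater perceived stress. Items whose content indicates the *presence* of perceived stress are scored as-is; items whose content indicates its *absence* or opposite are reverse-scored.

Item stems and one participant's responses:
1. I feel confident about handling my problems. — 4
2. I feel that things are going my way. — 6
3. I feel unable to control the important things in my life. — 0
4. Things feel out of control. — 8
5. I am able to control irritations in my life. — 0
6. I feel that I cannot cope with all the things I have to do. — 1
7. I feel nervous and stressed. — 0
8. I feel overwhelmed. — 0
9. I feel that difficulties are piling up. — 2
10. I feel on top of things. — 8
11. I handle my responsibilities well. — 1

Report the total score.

Items 1, 2, 5, 10, 11 describe the absence/opposite of perceived stress → reverse-score.
on a 0–10 scale, reversed = 10 − raw.
  item 1: 10 − 4 = 6
  item 2: 10 − 6 = 4
  item 3: 0
  item 4: 8
  item 5: 10 − 0 = 10
  item 6: 1
  item 7: 0
  item 8: 0
  item 9: 2
  item 10: 10 − 8 = 2
  item 11: 10 − 1 = 9
Total = 6 + 4 + 0 + 8 + 10 + 1 + 0 + 0 + 2 + 2 + 9 = 42

42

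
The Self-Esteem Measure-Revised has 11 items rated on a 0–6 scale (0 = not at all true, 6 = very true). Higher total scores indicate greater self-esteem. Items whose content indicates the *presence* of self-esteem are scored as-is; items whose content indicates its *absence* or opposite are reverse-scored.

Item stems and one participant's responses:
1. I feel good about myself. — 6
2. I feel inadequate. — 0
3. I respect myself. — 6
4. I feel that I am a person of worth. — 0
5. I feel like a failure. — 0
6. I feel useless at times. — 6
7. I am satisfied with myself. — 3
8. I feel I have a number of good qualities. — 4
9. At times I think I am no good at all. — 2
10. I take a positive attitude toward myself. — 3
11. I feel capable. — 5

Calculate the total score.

Items 2, 5, 6, 9 describe the absence/opposite of self-esteem → reverse-score.
reverse-coded value = 6 − response.
  item 1: 6
  item 2: 6 − 0 = 6
  item 3: 6
  item 4: 0
  item 5: 6 − 0 = 6
  item 6: 6 − 6 = 0
  item 7: 3
  item 8: 4
  item 9: 6 − 2 = 4
  item 10: 3
  item 11: 5
Total = 6 + 6 + 6 + 0 + 6 + 0 + 3 + 4 + 4 + 3 + 5 = 43

43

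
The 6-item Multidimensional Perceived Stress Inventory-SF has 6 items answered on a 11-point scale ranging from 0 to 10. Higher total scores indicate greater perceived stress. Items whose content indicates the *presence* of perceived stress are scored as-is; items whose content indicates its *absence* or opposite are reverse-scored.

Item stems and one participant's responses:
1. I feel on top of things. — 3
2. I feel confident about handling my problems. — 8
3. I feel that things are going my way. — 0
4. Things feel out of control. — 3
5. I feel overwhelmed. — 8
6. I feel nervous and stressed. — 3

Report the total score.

33

Items 1, 2, 3 describe the absence/opposite of perceived stress → reverse-score.
reverse-coded value = 10 − response.
  item 1: 10 − 3 = 7
  item 2: 10 − 8 = 2
  item 3: 10 − 0 = 10
  item 4: 3
  item 5: 8
  item 6: 3
Total = 7 + 2 + 10 + 3 + 8 + 3 = 33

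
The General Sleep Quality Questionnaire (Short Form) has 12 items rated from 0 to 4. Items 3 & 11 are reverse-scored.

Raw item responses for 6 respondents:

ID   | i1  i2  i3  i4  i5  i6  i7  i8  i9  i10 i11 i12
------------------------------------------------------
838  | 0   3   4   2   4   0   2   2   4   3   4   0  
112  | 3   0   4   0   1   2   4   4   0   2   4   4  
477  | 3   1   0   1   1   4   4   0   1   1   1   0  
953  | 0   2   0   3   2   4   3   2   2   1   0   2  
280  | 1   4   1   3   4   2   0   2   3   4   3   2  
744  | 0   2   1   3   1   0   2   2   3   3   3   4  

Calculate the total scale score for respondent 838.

Respondent 838 raw: 0, 3, 4, 2, 4, 0, 2, 2, 4, 3, 4, 0.
Reverse-coded (on a 0–4 scale, reversed = 4 − raw):
  item 1: 0
  item 2: 3
  item 3: 4 − 4 = 0
  item 4: 2
  item 5: 4
  item 6: 0
  item 7: 2
  item 8: 2
  item 9: 4
  item 10: 3
  item 11: 4 − 4 = 0
  item 12: 0
Sum = 0 + 3 + 0 + 2 + 4 + 0 + 2 + 2 + 4 + 3 + 0 + 0 = 20

20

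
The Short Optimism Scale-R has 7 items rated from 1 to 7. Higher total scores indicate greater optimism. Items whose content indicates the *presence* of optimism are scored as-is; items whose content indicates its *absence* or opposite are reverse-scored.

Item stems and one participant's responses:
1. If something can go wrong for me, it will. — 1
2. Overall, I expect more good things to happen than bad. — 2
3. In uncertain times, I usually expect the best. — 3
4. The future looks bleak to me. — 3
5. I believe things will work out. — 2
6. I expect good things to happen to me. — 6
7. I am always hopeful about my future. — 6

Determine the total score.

Items 1, 4 describe the absence/opposite of optimism → reverse-score.
reverse-coded value = 8 − response.
  item 1: 8 − 1 = 7
  item 2: 2
  item 3: 3
  item 4: 8 − 3 = 5
  item 5: 2
  item 6: 6
  item 7: 6
Total = 7 + 2 + 3 + 5 + 2 + 6 + 6 = 31

31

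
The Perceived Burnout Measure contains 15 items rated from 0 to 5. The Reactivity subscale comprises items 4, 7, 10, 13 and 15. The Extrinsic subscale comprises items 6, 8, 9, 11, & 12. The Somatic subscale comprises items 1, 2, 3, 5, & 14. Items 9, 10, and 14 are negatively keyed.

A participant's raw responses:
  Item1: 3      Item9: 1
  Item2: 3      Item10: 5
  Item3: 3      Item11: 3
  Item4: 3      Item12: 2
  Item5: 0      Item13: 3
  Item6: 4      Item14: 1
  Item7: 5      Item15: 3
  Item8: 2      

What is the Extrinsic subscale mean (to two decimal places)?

Extrinsic items: 6, 8, 9, 11, 12.
Of these, item 9 is negatively keyed; on a 0–5 scale, reversed = 5 − raw.
  item 6: 4
  item 8: 2
  item 9: 5 − 1 = 4
  item 11: 3
  item 12: 2
Sum = 4 + 2 + 4 + 3 + 2 = 15
Mean = 15 / 5 = 3.00

3.00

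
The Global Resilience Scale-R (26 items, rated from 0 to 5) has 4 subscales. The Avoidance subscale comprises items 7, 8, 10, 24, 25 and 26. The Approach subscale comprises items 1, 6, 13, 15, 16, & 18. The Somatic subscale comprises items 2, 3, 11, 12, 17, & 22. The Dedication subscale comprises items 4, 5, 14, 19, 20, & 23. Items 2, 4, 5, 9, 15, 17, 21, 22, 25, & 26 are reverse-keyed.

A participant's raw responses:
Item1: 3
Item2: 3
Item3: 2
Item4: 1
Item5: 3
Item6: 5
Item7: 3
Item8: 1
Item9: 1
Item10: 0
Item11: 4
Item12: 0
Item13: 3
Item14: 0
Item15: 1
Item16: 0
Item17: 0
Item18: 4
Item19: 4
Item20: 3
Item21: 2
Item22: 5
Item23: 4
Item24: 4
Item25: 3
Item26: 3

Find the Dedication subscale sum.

17

Dedication items: 4, 5, 14, 19, 20, 23.
Of these, items 4 and 5 are reverse-keyed; reversed = (0+5) − raw = 5 − raw.
  item 4: 5 − 1 = 4
  item 5: 5 − 3 = 2
  item 14: 0
  item 19: 4
  item 20: 3
  item 23: 4
Sum = 4 + 2 + 0 + 4 + 3 + 4 = 17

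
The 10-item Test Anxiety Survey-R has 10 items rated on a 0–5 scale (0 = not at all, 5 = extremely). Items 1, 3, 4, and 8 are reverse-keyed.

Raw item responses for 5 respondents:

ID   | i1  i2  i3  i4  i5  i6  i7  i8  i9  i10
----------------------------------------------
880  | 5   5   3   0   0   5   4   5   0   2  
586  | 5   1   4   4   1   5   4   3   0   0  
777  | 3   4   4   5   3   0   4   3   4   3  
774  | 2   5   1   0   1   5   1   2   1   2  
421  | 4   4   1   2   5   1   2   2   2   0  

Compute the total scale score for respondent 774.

30

Respondent 774 raw: 2, 5, 1, 0, 1, 5, 1, 2, 1, 2.
Reverse-coded (reversed = (0+5) − raw = 5 − raw):
  item 1: 5 − 2 = 3
  item 2: 5
  item 3: 5 − 1 = 4
  item 4: 5 − 0 = 5
  item 5: 1
  item 6: 5
  item 7: 1
  item 8: 5 − 2 = 3
  item 9: 1
  item 10: 2
Sum = 3 + 5 + 4 + 5 + 1 + 5 + 1 + 3 + 1 + 2 = 30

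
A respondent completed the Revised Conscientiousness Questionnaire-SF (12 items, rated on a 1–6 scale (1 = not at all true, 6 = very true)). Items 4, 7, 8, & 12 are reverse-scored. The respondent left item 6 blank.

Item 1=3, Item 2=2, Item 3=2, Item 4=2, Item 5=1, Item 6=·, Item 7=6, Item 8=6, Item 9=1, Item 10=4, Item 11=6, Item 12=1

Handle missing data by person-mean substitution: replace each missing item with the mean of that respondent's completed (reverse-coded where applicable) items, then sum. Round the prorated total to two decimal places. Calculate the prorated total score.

34.91

Reverse-coded (reverse-coded value = 7 − response):
  item 4: 7 − 2 = 5
  item 7: 7 − 6 = 1
  item 8: 7 − 6 = 1
  item 12: 7 − 1 = 6
Completed scored items (11 of 12): 3, 2, 2, 5, 1, 1, 1, 1, 4, 6, 6; sum = 32.
Person mean = 32 / 11 ≈ 2.9091
Prorated total = (32 / 11) × 12 = 34.91 (to 2 dp)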